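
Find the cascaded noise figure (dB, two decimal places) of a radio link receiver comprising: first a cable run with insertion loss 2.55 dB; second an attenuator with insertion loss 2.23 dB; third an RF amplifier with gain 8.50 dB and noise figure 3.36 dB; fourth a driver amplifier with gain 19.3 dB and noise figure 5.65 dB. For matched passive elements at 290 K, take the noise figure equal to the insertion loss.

Convert to linear (a loss of L dB is a gain of −L dB): F_i = 10^(NF_i/10), G_i = 10^(G_i,dB/10)
  Stage 1: F_1 = 10^(2.55/10) = 1.799, G_1 = 10^(−2.55/10) = 0.5559
  Stage 2: F_2 = 10^(2.23/10) = 1.671, G_2 = 10^(−2.23/10) = 0.5984
  Stage 3: F_3 = 10^(3.36/10) = 2.168, G_3 = 10^(8.50/10) = 7.079
  Stage 4: F_4 = 10^(5.65/10) = 3.673, G_4 = 10^(19.3/10) = 85.11
Friis cascade:
  F = 1.799 + (1.671 − 1)/0.5559 + (2.168 − 1)/0.3327 + (3.673 − 1)/2.355 = 7.651
NF = 10 log₁₀(7.651) = 8.84 dB

8.84 dB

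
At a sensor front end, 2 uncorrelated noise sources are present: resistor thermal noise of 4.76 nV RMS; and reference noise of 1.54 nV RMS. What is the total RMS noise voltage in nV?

5.00 nV

Uncorrelated sources add in power (mean-square): V_tot = √(ΣV_i²)
V_tot = √[(4.76×10⁻⁹)² + (1.54×10⁻⁹)²] = 5.00×10⁻⁹ V = 5.00 nV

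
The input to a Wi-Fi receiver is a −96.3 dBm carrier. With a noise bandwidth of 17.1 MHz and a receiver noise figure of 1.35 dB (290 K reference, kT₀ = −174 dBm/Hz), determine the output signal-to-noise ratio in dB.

4.0 dB

Noise floor: N = −174 + 10 log₁₀(B) + NF
10 log₁₀(1.71×10⁷) = 72.33 dB
N = −174 + 72.33 + 1.35 = −100.32 dBm
SNR = P_sig − N = −96.3 − (−100.32) = 4.02 dB → 4.0 dB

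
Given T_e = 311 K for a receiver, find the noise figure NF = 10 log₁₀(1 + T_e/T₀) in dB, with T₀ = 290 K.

F = 1 + T_e/T₀ = 1 + 311/290 = 2.07241
NF = 10 log₁₀(2.07241) = 3.16 dB

3.16 dB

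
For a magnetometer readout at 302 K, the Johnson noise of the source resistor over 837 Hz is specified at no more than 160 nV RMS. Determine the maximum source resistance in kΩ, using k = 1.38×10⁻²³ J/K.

Johnson–Nyquist: V_n = √(4kTRB) ⇒ R = V_n² / (4kTB)
4kTB = 4 × 1.38×10⁻²³ × 302 × 8.37×10² = 1.40×10⁻¹⁷
R = (1.60×10⁻⁷)² / 1.40×10⁻¹⁷ = 1.83×10³ Ω = 1.83 kΩ

1.83 kΩ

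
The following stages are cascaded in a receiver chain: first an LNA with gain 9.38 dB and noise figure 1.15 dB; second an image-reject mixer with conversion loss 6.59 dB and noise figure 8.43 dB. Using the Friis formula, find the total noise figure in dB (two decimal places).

Convert to linear (a loss of L dB is a gain of −L dB): F_i = 10^(NF_i/10), G_i = 10^(G_i,dB/10)
  Stage 1: F_1 = 10^(1.15/10) = 1.303, G_1 = 10^(9.38/10) = 8.670
  Stage 2: F_2 = 10^(8.43/10) = 6.966, G_2 = 10^(−6.59/10) = 0.2193
Friis cascade:
  F = 1.303 + (6.966 − 1)/8.670 = 1.991
NF = 10 log₁₀(1.991) = 2.99 dB

2.99 dB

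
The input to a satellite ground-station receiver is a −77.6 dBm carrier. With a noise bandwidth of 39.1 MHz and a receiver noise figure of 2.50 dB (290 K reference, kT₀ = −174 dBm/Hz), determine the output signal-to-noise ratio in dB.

18.0 dB

Noise floor: N = −174 + 10 log₁₀(B) + NF
10 log₁₀(3.91×10⁷) = 75.92 dB
N = −174 + 75.92 + 2.50 = −95.58 dBm
SNR = P_sig − N = −77.6 − (−95.58) = 17.98 dB → 18.0 dB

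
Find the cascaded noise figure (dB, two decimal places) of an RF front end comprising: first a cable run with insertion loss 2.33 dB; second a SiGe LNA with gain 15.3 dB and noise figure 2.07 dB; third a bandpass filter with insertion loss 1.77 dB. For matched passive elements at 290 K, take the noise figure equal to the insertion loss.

Convert to linear (a loss of L dB is a gain of −L dB): F_i = 10^(NF_i/10), G_i = 10^(G_i,dB/10)
  Stage 1: F_1 = 10^(2.33/10) = 1.710, G_1 = 10^(−2.33/10) = 0.5848
  Stage 2: F_2 = 10^(2.07/10) = 1.611, G_2 = 10^(15.3/10) = 33.88
  Stage 3: F_3 = 10^(1.77/10) = 1.503, G_3 = 10^(−1.77/10) = 0.6653
Friis cascade:
  F = 1.710 + (1.611 − 1)/0.5848 + (1.503 − 1)/19.82 = 2.780
NF = 10 log₁₀(2.780) = 4.44 dB

4.44 dB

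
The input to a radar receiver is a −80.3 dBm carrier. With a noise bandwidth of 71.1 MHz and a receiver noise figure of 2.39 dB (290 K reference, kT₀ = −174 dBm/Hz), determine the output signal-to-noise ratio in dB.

12.8 dB

Noise floor: N = −174 + 10 log₁₀(B) + NF
10 log₁₀(7.11×10⁷) = 78.52 dB
N = −174 + 78.52 + 2.39 = −93.09 dBm
SNR = P_sig − N = −80.3 − (−93.09) = 12.79 dB → 12.8 dB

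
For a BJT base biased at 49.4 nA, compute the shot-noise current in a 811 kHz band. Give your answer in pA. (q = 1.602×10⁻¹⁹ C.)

113 pA

I_n = √(2qI·B)
2qI·B = 2 × 1.602×10⁻¹⁹ × 4.94×10⁻⁸ × 8.11×10⁵ = 1.28×10⁻²⁰ A²
I_n = √(1.28×10⁻²⁰) = 1.13×10⁻¹⁰ A = 113 pA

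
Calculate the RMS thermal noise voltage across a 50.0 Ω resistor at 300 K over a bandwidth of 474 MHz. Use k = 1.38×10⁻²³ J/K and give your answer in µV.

V_n = √(4kTRB)
4kTRB = 4 × 1.38×10⁻²³ × 300 × 5.00×10¹ × 4.74×10⁸ = 3.92×10⁻¹⁰ V²
V_n = √(3.92×10⁻¹⁰) = 1.98×10⁻⁵ V = 19.8 µV

19.8 µV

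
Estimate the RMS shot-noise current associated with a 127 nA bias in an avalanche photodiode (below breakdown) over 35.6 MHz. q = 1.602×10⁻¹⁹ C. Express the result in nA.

I_n = √(2qI·B)
2qI·B = 2 × 1.602×10⁻¹⁹ × 1.27×10⁻⁷ × 3.56×10⁷ = 1.45×10⁻¹⁸ A²
I_n = √(1.45×10⁻¹⁸) = 1.20×10⁻⁹ A = 1.20 nA

1.20 nA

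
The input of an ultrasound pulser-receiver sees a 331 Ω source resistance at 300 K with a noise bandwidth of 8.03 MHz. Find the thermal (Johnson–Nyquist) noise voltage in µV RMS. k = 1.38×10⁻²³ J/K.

V_n = √(4kTRB)
4kTRB = 4 × 1.38×10⁻²³ × 300 × 3.31×10² × 8.03×10⁶ = 4.40×10⁻¹¹ V²
V_n = √(4.40×10⁻¹¹) = 6.63×10⁻⁶ V = 6.63 µV

6.63 µV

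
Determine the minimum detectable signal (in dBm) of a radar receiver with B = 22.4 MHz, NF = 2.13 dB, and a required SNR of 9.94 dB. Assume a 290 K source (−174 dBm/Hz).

Sensitivity = −174 + 10 log₁₀(B) + NF + SNR_min
= −174 + 73.5 + 2.13 + 9.94
= −88.43 dBm → −88.4 dBm

−88.4 dBm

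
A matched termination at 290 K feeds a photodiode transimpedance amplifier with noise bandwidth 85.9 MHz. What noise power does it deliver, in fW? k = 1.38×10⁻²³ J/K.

344 fW

P_n = kTB = 1.38×10⁻²³ × 290 × 8.59×10⁷ = 3.44×10⁻¹³ W = 344 fW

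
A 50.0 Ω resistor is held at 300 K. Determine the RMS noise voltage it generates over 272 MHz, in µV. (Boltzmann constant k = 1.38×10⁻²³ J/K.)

15.0 µV

V_n = √(4kTRB)
4kTRB = 4 × 1.38×10⁻²³ × 300 × 5.00×10¹ × 2.72×10⁸ = 2.25×10⁻¹⁰ V²
V_n = √(2.25×10⁻¹⁰) = 1.50×10⁻⁵ V = 15.0 µV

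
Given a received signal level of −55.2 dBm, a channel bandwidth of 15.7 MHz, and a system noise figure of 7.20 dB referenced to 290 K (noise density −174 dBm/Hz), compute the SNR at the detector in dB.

39.6 dB

Noise floor: N = −174 + 10 log₁₀(B) + NF
10 log₁₀(1.57×10⁷) = 71.96 dB
N = −174 + 71.96 + 7.20 = −94.84 dBm
SNR = P_sig − N = −55.2 − (−94.84) = 39.64 dB → 39.6 dB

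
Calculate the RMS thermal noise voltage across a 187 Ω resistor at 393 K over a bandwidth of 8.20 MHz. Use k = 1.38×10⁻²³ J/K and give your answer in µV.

V_n = √(4kTRB)
4kTRB = 4 × 1.38×10⁻²³ × 393 × 1.87×10² × 8.20×10⁶ = 3.33×10⁻¹¹ V²
V_n = √(3.33×10⁻¹¹) = 5.77×10⁻⁶ V = 5.77 µV

5.77 µV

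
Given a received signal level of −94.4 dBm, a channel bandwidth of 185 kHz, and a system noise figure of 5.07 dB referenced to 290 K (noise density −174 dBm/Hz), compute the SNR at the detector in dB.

21.9 dB

Noise floor: N = −174 + 10 log₁₀(B) + NF
10 log₁₀(1.85×10⁵) = 52.67 dB
N = −174 + 52.67 + 5.07 = −116.26 dBm
SNR = P_sig − N = −94.4 − (−116.26) = 21.86 dB → 21.9 dB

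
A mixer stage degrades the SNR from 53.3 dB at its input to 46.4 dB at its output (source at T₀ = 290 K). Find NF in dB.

6.9 dB

NF (dB) = SNR_in(dB) − SNR_out(dB) when the source is at T₀
NF = 53.3 − 46.4 = 6.9 dB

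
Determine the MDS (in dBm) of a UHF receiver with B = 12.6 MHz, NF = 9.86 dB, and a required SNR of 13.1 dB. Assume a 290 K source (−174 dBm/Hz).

−80.0 dBm

Sensitivity = −174 + 10 log₁₀(B) + NF + SNR_min
= −174 + 71 + 9.86 + 13.1
= −80.04 dBm → −80.0 dBm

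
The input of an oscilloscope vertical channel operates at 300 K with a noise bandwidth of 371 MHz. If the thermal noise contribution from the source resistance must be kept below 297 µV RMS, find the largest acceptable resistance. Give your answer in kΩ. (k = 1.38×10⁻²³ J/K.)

14.4 kΩ

Johnson–Nyquist: V_n = √(4kTRB) ⇒ R = V_n² / (4kTB)
4kTB = 4 × 1.38×10⁻²³ × 300 × 3.71×10⁸ = 6.14×10⁻¹²
R = (2.97×10⁻⁴)² / 6.14×10⁻¹² = 1.44×10⁴ Ω = 14.4 kΩ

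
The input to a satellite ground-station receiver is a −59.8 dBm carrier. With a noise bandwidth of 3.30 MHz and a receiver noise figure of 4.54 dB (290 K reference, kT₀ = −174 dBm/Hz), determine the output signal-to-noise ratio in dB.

Noise floor: N = −174 + 10 log₁₀(B) + NF
10 log₁₀(3.30×10⁶) = 65.19 dB
N = −174 + 65.19 + 4.54 = −104.27 dBm
SNR = P_sig − N = −59.8 − (−104.27) = 44.47 dB → 44.5 dB

44.5 dB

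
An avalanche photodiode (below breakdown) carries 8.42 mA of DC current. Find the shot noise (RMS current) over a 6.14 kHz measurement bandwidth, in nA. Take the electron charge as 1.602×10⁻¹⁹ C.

4.07 nA

I_n = √(2qI·B)
2qI·B = 2 × 1.602×10⁻¹⁹ × 8.42×10⁻³ × 6.14×10³ = 1.66×10⁻¹⁷ A²
I_n = √(1.66×10⁻¹⁷) = 4.07×10⁻⁹ A = 4.07 nA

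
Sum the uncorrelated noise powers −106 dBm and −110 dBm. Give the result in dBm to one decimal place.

−104.5 dBm

Convert to linear, add, convert back:
P₁ = 2.51×10⁻¹⁴ W, P₂ = 1.00×10⁻¹⁴ W
P_tot = 3.51×10⁻¹⁴ W → 10 log₁₀(P_tot / 10⁻³) = −104.5 dBm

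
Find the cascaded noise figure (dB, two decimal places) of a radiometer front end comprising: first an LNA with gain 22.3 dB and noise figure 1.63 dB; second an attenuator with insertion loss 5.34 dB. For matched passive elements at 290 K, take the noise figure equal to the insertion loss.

Convert to linear (a loss of L dB is a gain of −L dB): F_i = 10^(NF_i/10), G_i = 10^(G_i,dB/10)
  Stage 1: F_1 = 10^(1.63/10) = 1.455, G_1 = 10^(22.3/10) = 169.8
  Stage 2: F_2 = 10^(5.34/10) = 3.420, G_2 = 10^(−5.34/10) = 0.2924
Friis cascade:
  F = 1.455 + (3.420 − 1)/169.8 = 1.470
NF = 10 log₁₀(1.470) = 1.67 dB

1.67 dB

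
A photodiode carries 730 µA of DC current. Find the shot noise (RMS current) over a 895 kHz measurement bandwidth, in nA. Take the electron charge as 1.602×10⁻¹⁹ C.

I_n = √(2qI·B)
2qI·B = 2 × 1.602×10⁻¹⁹ × 7.30×10⁻⁴ × 8.95×10⁵ = 2.09×10⁻¹⁶ A²
I_n = √(2.09×10⁻¹⁶) = 1.45×10⁻⁸ A = 14.5 nA

14.5 nA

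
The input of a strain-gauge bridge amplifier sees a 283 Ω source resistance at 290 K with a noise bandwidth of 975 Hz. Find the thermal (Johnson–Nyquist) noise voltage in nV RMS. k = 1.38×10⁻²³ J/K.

66.5 nV

V_n = √(4kTRB)
4kTRB = 4 × 1.38×10⁻²³ × 290 × 2.83×10² × 9.75×10² = 4.42×10⁻¹⁵ V²
V_n = √(4.42×10⁻¹⁵) = 6.65×10⁻⁸ V = 66.5 nV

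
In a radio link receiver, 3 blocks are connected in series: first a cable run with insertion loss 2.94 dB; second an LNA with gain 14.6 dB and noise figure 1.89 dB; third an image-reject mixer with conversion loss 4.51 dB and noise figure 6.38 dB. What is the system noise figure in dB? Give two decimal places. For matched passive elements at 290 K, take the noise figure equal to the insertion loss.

Convert to linear (a loss of L dB is a gain of −L dB): F_i = 10^(NF_i/10), G_i = 10^(G_i,dB/10)
  Stage 1: F_1 = 10^(2.94/10) = 1.968, G_1 = 10^(−2.94/10) = 0.5082
  Stage 2: F_2 = 10^(1.89/10) = 1.545, G_2 = 10^(14.6/10) = 28.84
  Stage 3: F_3 = 10^(6.38/10) = 4.345, G_3 = 10^(−4.51/10) = 0.3540
Friis cascade:
  F = 1.968 + (1.545 − 1)/0.5082 + (4.345 − 1)/14.66 = 3.269
NF = 10 log₁₀(3.269) = 5.14 dB

5.14 dB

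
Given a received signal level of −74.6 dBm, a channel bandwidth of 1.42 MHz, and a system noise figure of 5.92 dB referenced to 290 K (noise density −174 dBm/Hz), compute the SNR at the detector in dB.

Noise floor: N = −174 + 10 log₁₀(B) + NF
10 log₁₀(1.42×10⁶) = 61.52 dB
N = −174 + 61.52 + 5.92 = −106.56 dBm
SNR = P_sig − N = −74.6 − (−106.56) = 31.96 dB → 32.0 dB

32.0 dB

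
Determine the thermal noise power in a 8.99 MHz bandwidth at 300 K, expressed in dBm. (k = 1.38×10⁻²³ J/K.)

−104.3 dBm

P_n = kTB = 1.38×10⁻²³ × 300 × 8.99×10⁶ = 3.72×10⁻¹⁴ W
In dBm: 10 log₁₀(3.72×10⁻¹⁴ / 10⁻³) = −104.3 dBm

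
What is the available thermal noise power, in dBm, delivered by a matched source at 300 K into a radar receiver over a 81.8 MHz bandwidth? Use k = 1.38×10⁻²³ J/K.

−94.7 dBm

P_n = kTB = 1.38×10⁻²³ × 300 × 8.18×10⁷ = 3.39×10⁻¹³ W
In dBm: 10 log₁₀(3.39×10⁻¹³ / 10⁻³) = −94.7 dBm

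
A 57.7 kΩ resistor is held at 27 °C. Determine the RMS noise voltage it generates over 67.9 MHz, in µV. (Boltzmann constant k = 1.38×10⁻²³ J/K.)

T = 27 °C + 273.15 = 300.15 K
V_n = √(4kTRB)
4kTRB = 4 × 1.38×10⁻²³ × 300.15 × 5.77×10⁴ × 6.79×10⁷ = 6.49×10⁻⁸ V²
V_n = √(6.49×10⁻⁸) = 2.55×10⁻⁴ V = 255 µV

255 µV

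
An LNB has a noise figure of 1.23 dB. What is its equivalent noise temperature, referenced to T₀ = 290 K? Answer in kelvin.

94.9 K

F = 10^(1.23/10) = 1.32739
T_e = (F − 1)·T₀ = (1.32739 − 1) × 290 = 94.9 K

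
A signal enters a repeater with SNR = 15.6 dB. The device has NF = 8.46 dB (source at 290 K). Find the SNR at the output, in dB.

7.14 dB

By definition F = SNR_in/SNR_out, so in dB: SNR_out = SNR_in − NF
SNR_out = 15.6 − 8.46 = 7.14 dB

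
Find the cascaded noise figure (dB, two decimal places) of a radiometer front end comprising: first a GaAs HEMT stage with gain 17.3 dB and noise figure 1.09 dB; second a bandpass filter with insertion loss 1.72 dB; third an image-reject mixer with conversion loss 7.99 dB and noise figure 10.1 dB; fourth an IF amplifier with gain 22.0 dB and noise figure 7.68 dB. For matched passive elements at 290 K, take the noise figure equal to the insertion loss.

3.80 dB

Convert to linear (a loss of L dB is a gain of −L dB): F_i = 10^(NF_i/10), G_i = 10^(G_i,dB/10)
  Stage 1: F_1 = 10^(1.09/10) = 1.285, G_1 = 10^(17.3/10) = 53.70
  Stage 2: F_2 = 10^(1.72/10) = 1.486, G_2 = 10^(−1.72/10) = 0.6730
  Stage 3: F_3 = 10^(10.1/10) = 10.23, G_3 = 10^(−7.99/10) = 0.1589
  Stage 4: F_4 = 10^(7.68/10) = 5.861, G_4 = 10^(22.0/10) = 158.5
Friis cascade:
  F = 1.285 + (1.486 − 1)/53.70 + (10.23 − 1)/36.14 + (5.861 − 1)/5.741 = 2.397
NF = 10 log₁₀(2.397) = 3.80 dB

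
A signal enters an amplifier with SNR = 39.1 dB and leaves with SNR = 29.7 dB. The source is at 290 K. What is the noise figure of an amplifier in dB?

9.4 dB

NF (dB) = SNR_in(dB) − SNR_out(dB) when the source is at T₀
NF = 39.1 − 29.7 = 9.4 dB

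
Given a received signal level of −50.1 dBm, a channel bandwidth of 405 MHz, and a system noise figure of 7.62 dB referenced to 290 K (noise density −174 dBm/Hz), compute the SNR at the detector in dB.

30.2 dB

Noise floor: N = −174 + 10 log₁₀(B) + NF
10 log₁₀(4.05×10⁸) = 86.07 dB
N = −174 + 86.07 + 7.62 = −80.31 dBm
SNR = P_sig − N = −50.1 − (−80.31) = 30.21 dB → 30.2 dB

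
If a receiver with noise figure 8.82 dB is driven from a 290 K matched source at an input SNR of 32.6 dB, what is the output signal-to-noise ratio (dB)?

23.78 dB

By definition F = SNR_in/SNR_out, so in dB: SNR_out = SNR_in − NF
SNR_out = 32.6 − 8.82 = 23.78 dB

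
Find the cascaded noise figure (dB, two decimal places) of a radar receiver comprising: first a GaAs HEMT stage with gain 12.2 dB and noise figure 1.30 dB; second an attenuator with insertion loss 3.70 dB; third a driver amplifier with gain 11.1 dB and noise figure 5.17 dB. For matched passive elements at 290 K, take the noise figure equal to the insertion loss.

2.44 dB

Convert to linear (a loss of L dB is a gain of −L dB): F_i = 10^(NF_i/10), G_i = 10^(G_i,dB/10)
  Stage 1: F_1 = 10^(1.30/10) = 1.349, G_1 = 10^(12.2/10) = 16.60
  Stage 2: F_2 = 10^(3.70/10) = 2.344, G_2 = 10^(−3.70/10) = 0.4266
  Stage 3: F_3 = 10^(5.17/10) = 3.289, G_3 = 10^(11.1/10) = 12.88
Friis cascade:
  F = 1.349 + (2.344 − 1)/16.60 + (3.289 − 1)/7.079 = 1.753
NF = 10 log₁₀(1.753) = 2.44 dB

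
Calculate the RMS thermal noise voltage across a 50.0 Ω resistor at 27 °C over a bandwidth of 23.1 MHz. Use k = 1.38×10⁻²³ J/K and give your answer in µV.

4.37 µV

T = 27 °C + 273.15 = 300.15 K
V_n = √(4kTRB)
4kTRB = 4 × 1.38×10⁻²³ × 300.15 × 5.00×10¹ × 2.31×10⁷ = 1.91×10⁻¹¹ V²
V_n = √(1.91×10⁻¹¹) = 4.37×10⁻⁶ V = 4.37 µV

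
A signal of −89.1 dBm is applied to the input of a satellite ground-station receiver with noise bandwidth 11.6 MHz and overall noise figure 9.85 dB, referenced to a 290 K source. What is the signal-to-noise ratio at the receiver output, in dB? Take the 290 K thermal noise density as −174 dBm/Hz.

4.4 dB

Noise floor: N = −174 + 10 log₁₀(B) + NF
10 log₁₀(1.16×10⁷) = 70.64 dB
N = −174 + 70.64 + 9.85 = −93.51 dBm
SNR = P_sig − N = −89.1 − (−93.51) = 4.41 dB → 4.4 dB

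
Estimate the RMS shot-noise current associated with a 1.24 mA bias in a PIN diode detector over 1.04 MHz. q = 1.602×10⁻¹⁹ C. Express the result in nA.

20.3 nA

I_n = √(2qI·B)
2qI·B = 2 × 1.602×10⁻¹⁹ × 1.24×10⁻³ × 1.04×10⁶ = 4.13×10⁻¹⁶ A²
I_n = √(4.13×10⁻¹⁶) = 2.03×10⁻⁸ A = 20.3 nA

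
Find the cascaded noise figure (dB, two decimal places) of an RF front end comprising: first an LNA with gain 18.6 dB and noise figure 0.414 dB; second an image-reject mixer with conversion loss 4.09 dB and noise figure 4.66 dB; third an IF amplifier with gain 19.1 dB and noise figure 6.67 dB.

Convert to linear (a loss of L dB is a gain of −L dB): F_i = 10^(NF_i/10), G_i = 10^(G_i,dB/10)
  Stage 1: F_1 = 10^(0.414/10) = 1.100, G_1 = 10^(18.6/10) = 72.44
  Stage 2: F_2 = 10^(4.66/10) = 2.924, G_2 = 10^(−4.09/10) = 0.3899
  Stage 3: F_3 = 10^(6.67/10) = 4.645, G_3 = 10^(19.1/10) = 81.28
Friis cascade:
  F = 1.100 + (2.924 − 1)/72.44 + (4.645 − 1)/28.25 = 1.256
NF = 10 log₁₀(1.256) = 0.99 dB

0.99 dB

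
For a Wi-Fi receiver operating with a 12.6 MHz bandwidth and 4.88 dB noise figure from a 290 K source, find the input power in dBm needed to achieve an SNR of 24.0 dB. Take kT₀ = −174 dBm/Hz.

Sensitivity = −174 + 10 log₁₀(B) + NF + SNR_min
= −174 + 71 + 4.88 + 24.0
= −74.12 dBm → −74.1 dBm

−74.1 dBm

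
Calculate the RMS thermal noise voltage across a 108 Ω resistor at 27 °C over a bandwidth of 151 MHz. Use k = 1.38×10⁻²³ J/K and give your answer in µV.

T = 27 °C + 273.15 = 300.15 K
V_n = √(4kTRB)
4kTRB = 4 × 1.38×10⁻²³ × 300.15 × 1.08×10² × 1.51×10⁸ = 2.70×10⁻¹⁰ V²
V_n = √(2.70×10⁻¹⁰) = 1.64×10⁻⁵ V = 16.4 µV

16.4 µV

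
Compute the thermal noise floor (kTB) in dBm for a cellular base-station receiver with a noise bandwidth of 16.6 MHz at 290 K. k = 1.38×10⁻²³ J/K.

−101.8 dBm

P_n = kTB = 1.38×10⁻²³ × 290 × 1.66×10⁷ = 6.64×10⁻¹⁴ W
In dBm: 10 log₁₀(6.64×10⁻¹⁴ / 10⁻³) = −101.8 dBm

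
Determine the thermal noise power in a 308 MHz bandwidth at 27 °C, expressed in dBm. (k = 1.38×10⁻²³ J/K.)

−88.9 dBm

T = 27 °C + 273.15 = 300.15 K
P_n = kTB = 1.38×10⁻²³ × 300.15 × 3.08×10⁸ = 1.28×10⁻¹² W
In dBm: 10 log₁₀(1.28×10⁻¹² / 10⁻³) = −88.9 dBm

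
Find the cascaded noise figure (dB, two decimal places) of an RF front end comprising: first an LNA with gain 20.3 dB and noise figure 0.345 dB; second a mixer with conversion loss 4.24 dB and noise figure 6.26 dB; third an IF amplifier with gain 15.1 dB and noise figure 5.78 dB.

0.73 dB

Convert to linear (a loss of L dB is a gain of −L dB): F_i = 10^(NF_i/10), G_i = 10^(G_i,dB/10)
  Stage 1: F_1 = 10^(0.345/10) = 1.083, G_1 = 10^(20.3/10) = 107.2
  Stage 2: F_2 = 10^(6.26/10) = 4.227, G_2 = 10^(−4.24/10) = 0.3767
  Stage 3: F_3 = 10^(5.78/10) = 3.784, G_3 = 10^(15.1/10) = 32.36
Friis cascade:
  F = 1.083 + (4.227 − 1)/107.2 + (3.784 − 1)/40.36 = 1.182
NF = 10 log₁₀(1.182) = 0.73 dB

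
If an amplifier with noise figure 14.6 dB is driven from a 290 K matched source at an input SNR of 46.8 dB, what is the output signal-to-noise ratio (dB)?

32.2 dB

By definition F = SNR_in/SNR_out, so in dB: SNR_out = SNR_in − NF
SNR_out = 46.8 − 14.6 = 32.2 dB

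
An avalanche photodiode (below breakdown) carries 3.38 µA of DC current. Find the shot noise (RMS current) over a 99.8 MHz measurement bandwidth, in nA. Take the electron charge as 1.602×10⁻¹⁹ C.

10.4 nA

I_n = √(2qI·B)
2qI·B = 2 × 1.602×10⁻¹⁹ × 3.38×10⁻⁶ × 9.98×10⁷ = 1.08×10⁻¹⁶ A²
I_n = √(1.08×10⁻¹⁶) = 1.04×10⁻⁸ A = 10.4 nA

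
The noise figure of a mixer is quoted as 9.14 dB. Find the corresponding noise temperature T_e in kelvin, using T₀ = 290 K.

2089 K

F = 10^(9.14/10) = 8.20352
T_e = (F − 1)·T₀ = (8.20352 − 1) × 290 = 2089 K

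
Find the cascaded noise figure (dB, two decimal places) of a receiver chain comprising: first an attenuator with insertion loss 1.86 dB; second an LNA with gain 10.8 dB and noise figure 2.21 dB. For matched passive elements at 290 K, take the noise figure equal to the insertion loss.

Convert to linear (a loss of L dB is a gain of −L dB): F_i = 10^(NF_i/10), G_i = 10^(G_i,dB/10)
  Stage 1: F_1 = 10^(1.86/10) = 1.535, G_1 = 10^(−1.86/10) = 0.6516
  Stage 2: F_2 = 10^(2.21/10) = 1.663, G_2 = 10^(10.8/10) = 12.02
Friis cascade:
  F = 1.535 + (1.663 − 1)/0.6516 = 2.553
NF = 10 log₁₀(2.553) = 4.07 dB

4.07 dB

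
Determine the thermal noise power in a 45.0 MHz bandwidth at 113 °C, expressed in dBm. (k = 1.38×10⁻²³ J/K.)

T = 113 °C + 273.15 = 386.15 K
P_n = kTB = 1.38×10⁻²³ × 386.15 × 4.50×10⁷ = 2.40×10⁻¹³ W
In dBm: 10 log₁₀(2.40×10⁻¹³ / 10⁻³) = −96.2 dBm

−96.2 dBm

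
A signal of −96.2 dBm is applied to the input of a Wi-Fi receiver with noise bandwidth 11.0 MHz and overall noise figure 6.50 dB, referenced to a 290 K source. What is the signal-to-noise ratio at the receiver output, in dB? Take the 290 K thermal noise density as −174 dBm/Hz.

0.9 dB

Noise floor: N = −174 + 10 log₁₀(B) + NF
10 log₁₀(1.10×10⁷) = 70.41 dB
N = −174 + 70.41 + 6.50 = −97.09 dBm
SNR = P_sig − N = −96.2 − (−97.09) = 0.89 dB → 0.9 dB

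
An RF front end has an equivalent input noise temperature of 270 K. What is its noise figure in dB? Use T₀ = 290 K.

F = 1 + T_e/T₀ = 1 + 270/290 = 1.93103
NF = 10 log₁₀(1.93103) = 2.86 dB

2.86 dB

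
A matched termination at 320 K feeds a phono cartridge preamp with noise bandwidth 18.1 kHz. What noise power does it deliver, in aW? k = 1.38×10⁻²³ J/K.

P_n = kTB = 1.38×10⁻²³ × 320 × 1.81×10⁴ = 7.99×10⁻¹⁷ W = 79.9 aW

79.9 aW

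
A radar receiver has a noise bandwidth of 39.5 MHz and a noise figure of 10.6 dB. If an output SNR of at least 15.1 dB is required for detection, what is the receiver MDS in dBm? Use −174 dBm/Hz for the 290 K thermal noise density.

Sensitivity = −174 + 10 log₁₀(B) + NF + SNR_min
= −174 + 75.97 + 10.6 + 15.1
= −72.33 dBm → −72.3 dBm

−72.3 dBm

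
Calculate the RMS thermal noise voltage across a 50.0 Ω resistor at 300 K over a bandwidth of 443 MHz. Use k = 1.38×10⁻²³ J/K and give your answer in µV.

V_n = √(4kTRB)
4kTRB = 4 × 1.38×10⁻²³ × 300 × 5.00×10¹ × 4.43×10⁸ = 3.67×10⁻¹⁰ V²
V_n = √(3.67×10⁻¹⁰) = 1.92×10⁻⁵ V = 19.2 µV

19.2 µV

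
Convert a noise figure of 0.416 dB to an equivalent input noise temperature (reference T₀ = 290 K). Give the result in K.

F = 10^(0.416/10) = 1.10053
T_e = (F − 1)·T₀ = (1.10053 − 1) × 290 = 29.2 K

29.2 K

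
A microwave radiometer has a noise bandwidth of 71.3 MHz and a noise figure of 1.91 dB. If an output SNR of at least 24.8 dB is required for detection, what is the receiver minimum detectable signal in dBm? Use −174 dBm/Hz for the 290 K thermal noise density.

Sensitivity = −174 + 10 log₁₀(B) + NF + SNR_min
= −174 + 78.53 + 1.91 + 24.8
= −68.76 dBm → −68.8 dBm

−68.8 dBm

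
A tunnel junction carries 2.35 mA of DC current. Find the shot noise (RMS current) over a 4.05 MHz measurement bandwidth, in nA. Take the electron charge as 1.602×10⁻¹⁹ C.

I_n = √(2qI·B)
2qI·B = 2 × 1.602×10⁻¹⁹ × 2.35×10⁻³ × 4.05×10⁶ = 3.05×10⁻¹⁵ A²
I_n = √(3.05×10⁻¹⁵) = 5.52×10⁻⁸ A = 55.2 nA

55.2 nA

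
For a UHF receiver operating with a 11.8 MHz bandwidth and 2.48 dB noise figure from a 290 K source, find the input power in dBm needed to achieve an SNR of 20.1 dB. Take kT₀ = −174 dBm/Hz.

Sensitivity = −174 + 10 log₁₀(B) + NF + SNR_min
= −174 + 70.72 + 2.48 + 20.1
= −80.70 dBm → −80.7 dBm

−80.7 dBm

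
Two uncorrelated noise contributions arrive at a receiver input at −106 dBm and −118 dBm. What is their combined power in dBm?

Convert to linear, add, convert back:
P₁ = 2.51×10⁻¹⁴ W, P₂ = 1.58×10⁻¹⁵ W
P_tot = 2.67×10⁻¹⁴ W → 10 log₁₀(P_tot / 10⁻³) = −105.7 dBm

−105.7 dBm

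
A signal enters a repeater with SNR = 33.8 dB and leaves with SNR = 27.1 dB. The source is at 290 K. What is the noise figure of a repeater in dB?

6.7 dB

NF (dB) = SNR_in(dB) − SNR_out(dB) when the source is at T₀
NF = 33.8 − 27.1 = 6.7 dB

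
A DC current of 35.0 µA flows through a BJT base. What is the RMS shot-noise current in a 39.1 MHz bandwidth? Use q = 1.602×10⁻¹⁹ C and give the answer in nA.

20.9 nA

I_n = √(2qI·B)
2qI·B = 2 × 1.602×10⁻¹⁹ × 3.50×10⁻⁵ × 3.91×10⁷ = 4.38×10⁻¹⁶ A²
I_n = √(4.38×10⁻¹⁶) = 2.09×10⁻⁸ A = 20.9 nA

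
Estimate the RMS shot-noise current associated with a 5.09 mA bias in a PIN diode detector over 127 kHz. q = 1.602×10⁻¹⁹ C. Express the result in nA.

14.4 nA

I_n = √(2qI·B)
2qI·B = 2 × 1.602×10⁻¹⁹ × 5.09×10⁻³ × 1.27×10⁵ = 2.07×10⁻¹⁶ A²
I_n = √(2.07×10⁻¹⁶) = 1.44×10⁻⁸ A = 14.4 nA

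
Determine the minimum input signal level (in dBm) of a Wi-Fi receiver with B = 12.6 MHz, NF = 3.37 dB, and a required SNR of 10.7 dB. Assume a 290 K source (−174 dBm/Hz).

−88.9 dBm

Sensitivity = −174 + 10 log₁₀(B) + NF + SNR_min
= −174 + 71 + 3.37 + 10.7
= −88.93 dBm → −88.9 dBm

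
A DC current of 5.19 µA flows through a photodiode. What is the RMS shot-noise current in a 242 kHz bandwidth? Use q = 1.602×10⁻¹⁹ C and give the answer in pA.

I_n = √(2qI·B)
2qI·B = 2 × 1.602×10⁻¹⁹ × 5.19×10⁻⁶ × 2.42×10⁵ = 4.02×10⁻¹⁹ A²
I_n = √(4.02×10⁻¹⁹) = 6.34×10⁻¹⁰ A = 634 pA

634 pA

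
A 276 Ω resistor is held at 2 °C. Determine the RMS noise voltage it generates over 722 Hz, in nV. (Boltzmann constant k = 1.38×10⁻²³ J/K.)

T = 2 °C + 273.15 = 275.15 K
V_n = √(4kTRB)
4kTRB = 4 × 1.38×10⁻²³ × 275.15 × 2.76×10² × 7.22×10² = 3.03×10⁻¹⁵ V²
V_n = √(3.03×10⁻¹⁵) = 5.50×10⁻⁸ V = 55.0 nV

55.0 nV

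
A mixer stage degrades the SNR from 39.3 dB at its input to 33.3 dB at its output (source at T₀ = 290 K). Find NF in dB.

6.0 dB

NF (dB) = SNR_in(dB) − SNR_out(dB) when the source is at T₀
NF = 39.3 − 33.3 = 6.0 dB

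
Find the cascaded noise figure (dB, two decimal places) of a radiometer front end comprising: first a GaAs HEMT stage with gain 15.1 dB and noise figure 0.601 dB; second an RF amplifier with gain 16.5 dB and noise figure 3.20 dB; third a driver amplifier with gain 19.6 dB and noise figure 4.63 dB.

0.73 dB

Convert to linear (a loss of L dB is a gain of −L dB): F_i = 10^(NF_i/10), G_i = 10^(G_i,dB/10)
  Stage 1: F_1 = 10^(0.601/10) = 1.148, G_1 = 10^(15.1/10) = 32.36
  Stage 2: F_2 = 10^(3.20/10) = 2.089, G_2 = 10^(16.5/10) = 44.67
  Stage 3: F_3 = 10^(4.63/10) = 2.904, G_3 = 10^(19.6/10) = 91.20
Friis cascade:
  F = 1.148 + (2.089 − 1)/32.36 + (2.904 − 1)/1445 = 1.183
NF = 10 log₁₀(1.183) = 0.73 dB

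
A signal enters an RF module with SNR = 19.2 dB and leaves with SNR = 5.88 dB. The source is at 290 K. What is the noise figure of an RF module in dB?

13.32 dB

NF (dB) = SNR_in(dB) − SNR_out(dB) when the source is at T₀
NF = 19.2 − 5.88 = 13.32 dB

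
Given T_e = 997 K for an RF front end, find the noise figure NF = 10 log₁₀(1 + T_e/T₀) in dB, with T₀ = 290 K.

F = 1 + T_e/T₀ = 1 + 997/290 = 4.43793
NF = 10 log₁₀(4.43793) = 6.47 dB

6.47 dB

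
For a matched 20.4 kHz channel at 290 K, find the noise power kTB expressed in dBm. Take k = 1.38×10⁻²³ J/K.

−130.9 dBm

P_n = kTB = 1.38×10⁻²³ × 290 × 2.04×10⁴ = 8.16×10⁻¹⁷ W
In dBm: 10 log₁₀(8.16×10⁻¹⁷ / 10⁻³) = −130.9 dBm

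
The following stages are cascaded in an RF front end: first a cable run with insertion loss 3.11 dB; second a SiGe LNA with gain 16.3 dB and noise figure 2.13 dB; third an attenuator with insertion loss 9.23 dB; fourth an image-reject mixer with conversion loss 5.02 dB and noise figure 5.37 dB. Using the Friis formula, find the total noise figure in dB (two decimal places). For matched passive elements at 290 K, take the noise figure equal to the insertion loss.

6.70 dB

Convert to linear (a loss of L dB is a gain of −L dB): F_i = 10^(NF_i/10), G_i = 10^(G_i,dB/10)
  Stage 1: F_1 = 10^(3.11/10) = 2.046, G_1 = 10^(−3.11/10) = 0.4887
  Stage 2: F_2 = 10^(2.13/10) = 1.633, G_2 = 10^(16.3/10) = 42.66
  Stage 3: F_3 = 10^(9.23/10) = 8.375, G_3 = 10^(−9.23/10) = 0.1194
  Stage 4: F_4 = 10^(5.37/10) = 3.443, G_4 = 10^(−5.02/10) = 0.3148
Friis cascade:
  F = 2.046 + (1.633 − 1)/0.4887 + (8.375 − 1)/20.84 + (3.443 − 1)/2.489 = 4.678
NF = 10 log₁₀(4.678) = 6.70 dB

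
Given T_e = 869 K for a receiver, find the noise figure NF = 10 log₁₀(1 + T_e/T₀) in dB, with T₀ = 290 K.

F = 1 + T_e/T₀ = 1 + 869/290 = 3.99655
NF = 10 log₁₀(3.99655) = 6.02 dB

6.02 dB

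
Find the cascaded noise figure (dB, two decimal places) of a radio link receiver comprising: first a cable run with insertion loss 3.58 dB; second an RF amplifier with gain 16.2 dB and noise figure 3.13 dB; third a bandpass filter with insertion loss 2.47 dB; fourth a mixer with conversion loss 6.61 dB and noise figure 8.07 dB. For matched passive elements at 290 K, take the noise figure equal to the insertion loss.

Convert to linear (a loss of L dB is a gain of −L dB): F_i = 10^(NF_i/10), G_i = 10^(G_i,dB/10)
  Stage 1: F_1 = 10^(3.58/10) = 2.280, G_1 = 10^(−3.58/10) = 0.4385
  Stage 2: F_2 = 10^(3.13/10) = 2.056, G_2 = 10^(16.2/10) = 41.69
  Stage 3: F_3 = 10^(2.47/10) = 1.766, G_3 = 10^(−2.47/10) = 0.5662
  Stage 4: F_4 = 10^(8.07/10) = 6.412, G_4 = 10^(−6.61/10) = 0.2183
Friis cascade:
  F = 2.280 + (2.056 − 1)/0.4385 + (1.766 − 1)/18.28 + (6.412 − 1)/10.35 = 5.253
NF = 10 log₁₀(5.253) = 7.20 dB

7.20 dB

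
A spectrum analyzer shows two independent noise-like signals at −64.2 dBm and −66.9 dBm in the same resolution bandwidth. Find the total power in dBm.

Convert to linear, add, convert back:
P₁ = 3.80×10⁻¹⁰ W, P₂ = 2.04×10⁻¹⁰ W
P_tot = 5.84×10⁻¹⁰ W → 10 log₁₀(P_tot / 10⁻³) = −62.3 dBm

−62.3 dBm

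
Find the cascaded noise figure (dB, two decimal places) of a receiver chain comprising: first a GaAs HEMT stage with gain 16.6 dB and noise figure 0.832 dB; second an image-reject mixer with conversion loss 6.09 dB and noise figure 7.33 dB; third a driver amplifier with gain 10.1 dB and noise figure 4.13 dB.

Convert to linear (a loss of L dB is a gain of −L dB): F_i = 10^(NF_i/10), G_i = 10^(G_i,dB/10)
  Stage 1: F_1 = 10^(0.832/10) = 1.211, G_1 = 10^(16.6/10) = 45.71
  Stage 2: F_2 = 10^(7.33/10) = 5.408, G_2 = 10^(−6.09/10) = 0.2460
  Stage 3: F_3 = 10^(4.13/10) = 2.588, G_3 = 10^(10.1/10) = 10.23
Friis cascade:
  F = 1.211 + (5.408 − 1)/45.71 + (2.588 − 1)/11.25 = 1.449
NF = 10 log₁₀(1.449) = 1.61 dB

1.61 dB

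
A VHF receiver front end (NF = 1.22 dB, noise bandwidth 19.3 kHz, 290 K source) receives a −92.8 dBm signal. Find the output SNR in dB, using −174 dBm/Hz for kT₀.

37.1 dB

Noise floor: N = −174 + 10 log₁₀(B) + NF
10 log₁₀(1.93×10⁴) = 42.86 dB
N = −174 + 42.86 + 1.22 = −129.92 dBm
SNR = P_sig − N = −92.8 − (−129.92) = 37.12 dB → 37.1 dB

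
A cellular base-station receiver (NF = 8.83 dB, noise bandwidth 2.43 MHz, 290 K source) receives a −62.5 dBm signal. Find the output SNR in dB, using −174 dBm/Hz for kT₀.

38.8 dB

Noise floor: N = −174 + 10 log₁₀(B) + NF
10 log₁₀(2.43×10⁶) = 63.86 dB
N = −174 + 63.86 + 8.83 = −101.31 dBm
SNR = P_sig − N = −62.5 − (−101.31) = 38.81 dB → 38.8 dB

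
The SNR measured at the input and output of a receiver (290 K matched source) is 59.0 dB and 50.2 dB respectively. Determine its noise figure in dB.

8.8 dB

NF (dB) = SNR_in(dB) − SNR_out(dB) when the source is at T₀
NF = 59.0 − 50.2 = 8.8 dB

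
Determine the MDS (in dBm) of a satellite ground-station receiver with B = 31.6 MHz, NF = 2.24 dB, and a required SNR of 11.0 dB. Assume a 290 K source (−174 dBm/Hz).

Sensitivity = −174 + 10 log₁₀(B) + NF + SNR_min
= −174 + 75 + 2.24 + 11.0
= −85.76 dBm → −85.8 dBm

−85.8 dBm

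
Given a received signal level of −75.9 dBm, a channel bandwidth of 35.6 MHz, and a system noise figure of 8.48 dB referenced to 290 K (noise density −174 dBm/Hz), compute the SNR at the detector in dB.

14.1 dB

Noise floor: N = −174 + 10 log₁₀(B) + NF
10 log₁₀(3.56×10⁷) = 75.51 dB
N = −174 + 75.51 + 8.48 = −90.01 dBm
SNR = P_sig − N = −75.9 − (−90.01) = 14.11 dB → 14.1 dB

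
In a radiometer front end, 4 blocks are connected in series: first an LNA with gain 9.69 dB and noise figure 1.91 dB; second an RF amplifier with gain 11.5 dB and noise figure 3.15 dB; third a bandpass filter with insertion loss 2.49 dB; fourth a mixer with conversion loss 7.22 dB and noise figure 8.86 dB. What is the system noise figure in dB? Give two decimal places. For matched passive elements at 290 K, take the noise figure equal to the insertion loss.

2.46 dB

Convert to linear (a loss of L dB is a gain of −L dB): F_i = 10^(NF_i/10), G_i = 10^(G_i,dB/10)
  Stage 1: F_1 = 10^(1.91/10) = 1.552, G_1 = 10^(9.69/10) = 9.311
  Stage 2: F_2 = 10^(3.15/10) = 2.065, G_2 = 10^(11.5/10) = 14.13
  Stage 3: F_3 = 10^(2.49/10) = 1.774, G_3 = 10^(−2.49/10) = 0.5636
  Stage 4: F_4 = 10^(8.86/10) = 7.691, G_4 = 10^(−7.22/10) = 0.1897
Friis cascade:
  F = 1.552 + (2.065 − 1)/9.311 + (1.774 − 1)/131.5 + (7.691 − 1)/74.13 = 1.763
NF = 10 log₁₀(1.763) = 2.46 dB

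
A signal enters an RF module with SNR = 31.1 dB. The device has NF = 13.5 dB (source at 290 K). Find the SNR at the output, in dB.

By definition F = SNR_in/SNR_out, so in dB: SNR_out = SNR_in − NF
SNR_out = 31.1 − 13.5 = 17.6 dB

17.6 dB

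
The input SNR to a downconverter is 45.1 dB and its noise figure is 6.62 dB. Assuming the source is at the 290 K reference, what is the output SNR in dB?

38.48 dB

By definition F = SNR_in/SNR_out, so in dB: SNR_out = SNR_in − NF
SNR_out = 45.1 − 6.62 = 38.48 dB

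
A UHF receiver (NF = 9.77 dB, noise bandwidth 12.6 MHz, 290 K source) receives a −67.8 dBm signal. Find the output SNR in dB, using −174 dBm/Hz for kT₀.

25.4 dB

Noise floor: N = −174 + 10 log₁₀(B) + NF
10 log₁₀(1.26×10⁷) = 71 dB
N = −174 + 71 + 9.77 = −93.23 dBm
SNR = P_sig − N = −67.8 − (−93.23) = 25.43 dB → 25.4 dB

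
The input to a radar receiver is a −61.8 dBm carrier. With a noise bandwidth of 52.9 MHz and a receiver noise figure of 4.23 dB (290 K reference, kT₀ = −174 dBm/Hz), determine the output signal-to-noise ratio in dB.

30.7 dB

Noise floor: N = −174 + 10 log₁₀(B) + NF
10 log₁₀(5.29×10⁷) = 77.23 dB
N = −174 + 77.23 + 4.23 = −92.54 dBm
SNR = P_sig − N = −61.8 − (−92.54) = 30.74 dB → 30.7 dB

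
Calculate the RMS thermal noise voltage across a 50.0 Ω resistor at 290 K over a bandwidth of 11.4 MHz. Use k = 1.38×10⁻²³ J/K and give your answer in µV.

V_n = √(4kTRB)
4kTRB = 4 × 1.38×10⁻²³ × 290 × 5.00×10¹ × 1.14×10⁷ = 9.12×10⁻¹² V²
V_n = √(9.12×10⁻¹²) = 3.02×10⁻⁶ V = 3.02 µV

3.02 µV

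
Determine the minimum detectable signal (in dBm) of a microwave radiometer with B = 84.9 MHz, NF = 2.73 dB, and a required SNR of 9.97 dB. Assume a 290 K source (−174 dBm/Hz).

−82.0 dBm

Sensitivity = −174 + 10 log₁₀(B) + NF + SNR_min
= −174 + 79.29 + 2.73 + 9.97
= −82.01 dBm → −82.0 dBm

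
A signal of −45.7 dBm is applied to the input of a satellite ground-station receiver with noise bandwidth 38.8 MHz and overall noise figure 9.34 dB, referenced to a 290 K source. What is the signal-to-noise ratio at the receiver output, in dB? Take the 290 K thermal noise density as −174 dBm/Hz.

Noise floor: N = −174 + 10 log₁₀(B) + NF
10 log₁₀(3.88×10⁷) = 75.89 dB
N = −174 + 75.89 + 9.34 = −88.77 dBm
SNR = P_sig − N = −45.7 − (−88.77) = 43.07 dB → 43.1 dB

43.1 dB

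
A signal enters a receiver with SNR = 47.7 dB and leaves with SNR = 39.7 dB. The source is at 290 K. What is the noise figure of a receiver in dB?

NF (dB) = SNR_in(dB) − SNR_out(dB) when the source is at T₀
NF = 47.7 − 39.7 = 8.0 dB

8.0 dB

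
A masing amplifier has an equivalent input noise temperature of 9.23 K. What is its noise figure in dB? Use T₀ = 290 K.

0.136 dB

F = 1 + T_e/T₀ = 1 + 9.23/290 = 1.03183
NF = 10 log₁₀(1.03183) = 0.136 dB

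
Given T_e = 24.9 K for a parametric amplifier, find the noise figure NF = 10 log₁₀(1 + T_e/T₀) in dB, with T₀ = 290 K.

0.358 dB

F = 1 + T_e/T₀ = 1 + 24.9/290 = 1.08586
NF = 10 log₁₀(1.08586) = 0.358 dB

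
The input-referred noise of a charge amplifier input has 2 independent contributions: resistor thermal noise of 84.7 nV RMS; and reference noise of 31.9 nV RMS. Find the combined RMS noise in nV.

Uncorrelated sources add in power (mean-square): V_tot = √(ΣV_i²)
V_tot = √[(8.47×10⁻⁸)² + (3.19×10⁻⁸)²] = 9.05×10⁻⁸ V = 90.5 nV

90.5 nV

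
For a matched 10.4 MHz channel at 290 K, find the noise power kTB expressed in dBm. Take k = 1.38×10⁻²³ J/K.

P_n = kTB = 1.38×10⁻²³ × 290 × 1.04×10⁷ = 4.16×10⁻¹⁴ W
In dBm: 10 log₁₀(4.16×10⁻¹⁴ / 10⁻³) = −103.8 dBm

−103.8 dBm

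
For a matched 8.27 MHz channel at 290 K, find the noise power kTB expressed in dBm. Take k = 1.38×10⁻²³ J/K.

−104.8 dBm

P_n = kTB = 1.38×10⁻²³ × 290 × 8.27×10⁶ = 3.31×10⁻¹⁴ W
In dBm: 10 log₁₀(3.31×10⁻¹⁴ / 10⁻³) = −104.8 dBm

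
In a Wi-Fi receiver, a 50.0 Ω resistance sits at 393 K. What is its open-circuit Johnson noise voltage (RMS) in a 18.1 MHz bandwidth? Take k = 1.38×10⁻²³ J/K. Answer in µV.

4.43 µV

V_n = √(4kTRB)
4kTRB = 4 × 1.38×10⁻²³ × 393 × 5.00×10¹ × 1.81×10⁷ = 1.96×10⁻¹¹ V²
V_n = √(1.96×10⁻¹¹) = 4.43×10⁻⁶ V = 4.43 µV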